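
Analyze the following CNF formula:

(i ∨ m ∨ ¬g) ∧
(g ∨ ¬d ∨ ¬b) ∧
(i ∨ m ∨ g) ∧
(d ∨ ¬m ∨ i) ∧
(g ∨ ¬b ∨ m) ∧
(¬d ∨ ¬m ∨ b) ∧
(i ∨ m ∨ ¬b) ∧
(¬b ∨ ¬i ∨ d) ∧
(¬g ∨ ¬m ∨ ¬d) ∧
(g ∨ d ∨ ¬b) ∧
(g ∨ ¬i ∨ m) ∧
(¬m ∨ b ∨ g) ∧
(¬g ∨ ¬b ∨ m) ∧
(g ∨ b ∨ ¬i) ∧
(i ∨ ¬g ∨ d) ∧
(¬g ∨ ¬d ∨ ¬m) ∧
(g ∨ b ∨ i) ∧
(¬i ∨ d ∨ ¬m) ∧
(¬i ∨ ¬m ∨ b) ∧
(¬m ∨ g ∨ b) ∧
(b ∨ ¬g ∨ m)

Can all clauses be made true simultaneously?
No

No, the formula is not satisfiable.

No assignment of truth values to the variables can make all 21 clauses true simultaneously.

The formula is UNSAT (unsatisfiable).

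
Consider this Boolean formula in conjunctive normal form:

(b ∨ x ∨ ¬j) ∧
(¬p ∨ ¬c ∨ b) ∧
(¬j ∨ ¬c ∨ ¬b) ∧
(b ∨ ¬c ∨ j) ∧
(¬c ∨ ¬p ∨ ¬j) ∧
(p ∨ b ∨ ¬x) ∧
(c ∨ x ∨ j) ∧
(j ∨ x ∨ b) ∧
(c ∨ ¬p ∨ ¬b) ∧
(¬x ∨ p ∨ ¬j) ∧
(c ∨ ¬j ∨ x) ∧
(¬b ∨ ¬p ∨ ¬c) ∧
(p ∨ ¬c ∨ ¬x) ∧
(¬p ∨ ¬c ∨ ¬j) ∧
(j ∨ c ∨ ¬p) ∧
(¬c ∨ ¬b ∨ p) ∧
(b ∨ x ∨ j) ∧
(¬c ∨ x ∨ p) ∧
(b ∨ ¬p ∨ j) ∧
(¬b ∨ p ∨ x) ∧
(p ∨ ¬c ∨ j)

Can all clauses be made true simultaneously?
Yes

Yes, the formula is satisfiable.

One satisfying assignment is: c=False, j=False, b=True, x=True, p=False

Verification: With this assignment, all 21 clauses evaluate to true.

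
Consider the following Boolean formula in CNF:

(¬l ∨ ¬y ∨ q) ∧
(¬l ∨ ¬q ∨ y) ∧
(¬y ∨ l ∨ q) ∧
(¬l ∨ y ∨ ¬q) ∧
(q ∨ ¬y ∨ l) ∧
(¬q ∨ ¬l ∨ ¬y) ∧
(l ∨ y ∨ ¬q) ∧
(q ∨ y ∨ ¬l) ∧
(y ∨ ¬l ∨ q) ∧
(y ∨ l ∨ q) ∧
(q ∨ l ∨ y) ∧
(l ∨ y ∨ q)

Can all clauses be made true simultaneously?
Yes

Yes, the formula is satisfiable.

One satisfying assignment is: l=False, y=True, q=True

Verification: With this assignment, all 12 clauses evaluate to true.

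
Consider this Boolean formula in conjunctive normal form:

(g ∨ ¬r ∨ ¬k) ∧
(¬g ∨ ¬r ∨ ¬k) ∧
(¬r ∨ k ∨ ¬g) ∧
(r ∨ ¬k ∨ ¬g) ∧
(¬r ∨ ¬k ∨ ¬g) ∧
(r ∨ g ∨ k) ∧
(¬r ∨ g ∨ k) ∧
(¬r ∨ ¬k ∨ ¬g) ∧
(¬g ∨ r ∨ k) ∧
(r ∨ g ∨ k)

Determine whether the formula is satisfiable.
Yes

Yes, the formula is satisfiable.

One satisfying assignment is: r=False, k=True, g=False

Verification: With this assignment, all 10 clauses evaluate to true.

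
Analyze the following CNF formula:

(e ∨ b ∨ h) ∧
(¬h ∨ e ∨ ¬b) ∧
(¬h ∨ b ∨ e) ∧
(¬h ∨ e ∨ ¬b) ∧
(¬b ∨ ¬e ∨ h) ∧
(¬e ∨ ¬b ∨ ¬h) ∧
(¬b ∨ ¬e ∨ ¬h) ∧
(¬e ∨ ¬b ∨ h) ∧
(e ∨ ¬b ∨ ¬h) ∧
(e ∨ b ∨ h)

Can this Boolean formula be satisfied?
Yes

Yes, the formula is satisfiable.

One satisfying assignment is: b=False, h=False, e=True

Verification: With this assignment, all 10 clauses evaluate to true.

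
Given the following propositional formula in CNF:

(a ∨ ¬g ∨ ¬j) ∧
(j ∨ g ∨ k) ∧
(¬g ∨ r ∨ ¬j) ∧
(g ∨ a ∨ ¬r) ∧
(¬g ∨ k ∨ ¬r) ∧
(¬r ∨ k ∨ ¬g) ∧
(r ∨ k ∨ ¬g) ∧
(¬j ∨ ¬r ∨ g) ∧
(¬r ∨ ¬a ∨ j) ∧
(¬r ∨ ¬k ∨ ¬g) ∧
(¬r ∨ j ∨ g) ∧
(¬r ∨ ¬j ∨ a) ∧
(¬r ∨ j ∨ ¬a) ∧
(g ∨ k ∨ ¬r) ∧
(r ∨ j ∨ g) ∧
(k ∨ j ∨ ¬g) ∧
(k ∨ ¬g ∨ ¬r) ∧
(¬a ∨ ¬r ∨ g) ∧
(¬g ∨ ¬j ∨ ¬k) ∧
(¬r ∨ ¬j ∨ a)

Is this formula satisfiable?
Yes

Yes, the formula is satisfiable.

One satisfying assignment is: a=False, k=True, g=True, j=False, r=False

Verification: With this assignment, all 20 clauses evaluate to true.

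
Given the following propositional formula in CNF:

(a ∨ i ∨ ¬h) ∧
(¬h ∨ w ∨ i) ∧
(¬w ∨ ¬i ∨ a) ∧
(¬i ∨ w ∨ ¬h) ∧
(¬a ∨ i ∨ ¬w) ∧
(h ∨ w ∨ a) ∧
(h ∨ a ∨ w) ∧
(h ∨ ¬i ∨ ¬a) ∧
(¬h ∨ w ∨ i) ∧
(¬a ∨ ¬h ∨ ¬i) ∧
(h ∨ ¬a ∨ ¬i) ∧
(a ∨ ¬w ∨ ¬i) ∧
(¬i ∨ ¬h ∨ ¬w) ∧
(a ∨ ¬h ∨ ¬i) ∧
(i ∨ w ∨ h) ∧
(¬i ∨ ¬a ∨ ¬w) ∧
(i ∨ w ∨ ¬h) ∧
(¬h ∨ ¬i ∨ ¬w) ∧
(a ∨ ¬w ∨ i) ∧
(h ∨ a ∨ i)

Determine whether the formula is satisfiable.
No

No, the formula is not satisfiable.

No assignment of truth values to the variables can make all 20 clauses true simultaneously.

The formula is UNSAT (unsatisfiable).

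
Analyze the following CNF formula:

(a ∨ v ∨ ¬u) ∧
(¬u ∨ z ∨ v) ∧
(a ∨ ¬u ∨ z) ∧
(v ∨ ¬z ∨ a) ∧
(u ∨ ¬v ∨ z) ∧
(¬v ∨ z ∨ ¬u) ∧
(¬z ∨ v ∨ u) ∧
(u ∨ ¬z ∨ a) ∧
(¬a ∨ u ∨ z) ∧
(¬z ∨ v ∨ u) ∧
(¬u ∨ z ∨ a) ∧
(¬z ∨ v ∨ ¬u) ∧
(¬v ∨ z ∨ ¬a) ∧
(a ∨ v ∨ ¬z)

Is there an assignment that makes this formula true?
Yes

Yes, the formula is satisfiable.

One satisfying assignment is: z=False, u=False, a=False, v=False

Verification: With this assignment, all 14 clauses evaluate to true.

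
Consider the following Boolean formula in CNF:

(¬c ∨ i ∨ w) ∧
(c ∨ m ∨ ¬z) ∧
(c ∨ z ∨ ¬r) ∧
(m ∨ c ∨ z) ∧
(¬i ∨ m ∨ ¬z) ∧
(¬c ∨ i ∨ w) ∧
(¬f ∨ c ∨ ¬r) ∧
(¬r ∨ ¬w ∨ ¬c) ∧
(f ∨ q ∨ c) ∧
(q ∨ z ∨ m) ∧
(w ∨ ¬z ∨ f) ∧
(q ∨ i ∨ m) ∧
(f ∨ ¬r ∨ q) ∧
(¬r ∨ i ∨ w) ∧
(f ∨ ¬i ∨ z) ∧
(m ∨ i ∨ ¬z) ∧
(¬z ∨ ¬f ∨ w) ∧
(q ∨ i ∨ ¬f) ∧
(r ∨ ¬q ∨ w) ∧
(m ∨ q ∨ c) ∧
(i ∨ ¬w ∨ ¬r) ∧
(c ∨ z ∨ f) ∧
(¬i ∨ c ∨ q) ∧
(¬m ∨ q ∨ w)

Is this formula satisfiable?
Yes

Yes, the formula is satisfiable.

One satisfying assignment is: m=True, r=False, c=True, q=False, i=False, w=True, f=False, z=False

Verification: With this assignment, all 24 clauses evaluate to true.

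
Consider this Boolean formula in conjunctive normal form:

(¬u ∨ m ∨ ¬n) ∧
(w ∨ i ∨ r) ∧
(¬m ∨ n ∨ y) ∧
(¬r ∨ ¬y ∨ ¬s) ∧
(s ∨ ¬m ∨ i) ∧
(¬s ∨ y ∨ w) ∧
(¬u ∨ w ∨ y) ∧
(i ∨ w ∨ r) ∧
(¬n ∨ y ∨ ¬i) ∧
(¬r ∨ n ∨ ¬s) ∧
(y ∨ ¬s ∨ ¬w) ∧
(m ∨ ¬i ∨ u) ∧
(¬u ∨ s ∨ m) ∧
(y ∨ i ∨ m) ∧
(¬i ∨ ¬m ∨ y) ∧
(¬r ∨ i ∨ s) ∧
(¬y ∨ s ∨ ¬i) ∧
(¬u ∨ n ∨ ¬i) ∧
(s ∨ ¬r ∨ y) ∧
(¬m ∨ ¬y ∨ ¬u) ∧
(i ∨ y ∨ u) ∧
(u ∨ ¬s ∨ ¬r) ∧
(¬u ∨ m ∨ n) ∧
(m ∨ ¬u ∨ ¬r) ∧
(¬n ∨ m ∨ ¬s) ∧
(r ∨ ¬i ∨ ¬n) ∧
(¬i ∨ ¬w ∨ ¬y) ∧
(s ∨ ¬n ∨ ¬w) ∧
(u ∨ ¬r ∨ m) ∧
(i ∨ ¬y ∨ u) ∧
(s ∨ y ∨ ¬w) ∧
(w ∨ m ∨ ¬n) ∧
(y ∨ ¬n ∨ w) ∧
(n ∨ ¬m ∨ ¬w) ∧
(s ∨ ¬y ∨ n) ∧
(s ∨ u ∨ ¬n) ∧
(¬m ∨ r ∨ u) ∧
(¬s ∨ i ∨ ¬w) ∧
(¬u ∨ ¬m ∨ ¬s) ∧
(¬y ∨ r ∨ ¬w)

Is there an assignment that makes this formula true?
No

No, the formula is not satisfiable.

No assignment of truth values to the variables can make all 40 clauses true simultaneously.

The formula is UNSAT (unsatisfiable).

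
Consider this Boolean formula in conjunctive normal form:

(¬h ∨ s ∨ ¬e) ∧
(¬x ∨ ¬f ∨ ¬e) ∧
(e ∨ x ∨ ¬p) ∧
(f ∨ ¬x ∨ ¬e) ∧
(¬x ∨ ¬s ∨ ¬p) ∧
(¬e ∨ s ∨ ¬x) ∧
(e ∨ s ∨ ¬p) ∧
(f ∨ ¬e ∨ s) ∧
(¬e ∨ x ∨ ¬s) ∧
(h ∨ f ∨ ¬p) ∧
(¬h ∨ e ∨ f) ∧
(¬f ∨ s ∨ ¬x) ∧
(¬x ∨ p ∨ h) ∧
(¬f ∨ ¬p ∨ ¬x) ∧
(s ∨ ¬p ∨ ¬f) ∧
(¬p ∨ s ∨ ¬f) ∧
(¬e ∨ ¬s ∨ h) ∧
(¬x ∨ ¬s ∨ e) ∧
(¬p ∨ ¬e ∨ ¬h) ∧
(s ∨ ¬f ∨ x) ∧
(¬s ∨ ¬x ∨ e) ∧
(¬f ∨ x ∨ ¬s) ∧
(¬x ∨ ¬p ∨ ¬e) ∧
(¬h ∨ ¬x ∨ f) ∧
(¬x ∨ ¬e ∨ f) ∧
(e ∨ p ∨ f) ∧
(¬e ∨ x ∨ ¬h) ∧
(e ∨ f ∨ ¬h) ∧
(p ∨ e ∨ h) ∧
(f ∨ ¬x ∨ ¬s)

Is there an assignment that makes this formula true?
No

No, the formula is not satisfiable.

No assignment of truth values to the variables can make all 30 clauses true simultaneously.

The formula is UNSAT (unsatisfiable).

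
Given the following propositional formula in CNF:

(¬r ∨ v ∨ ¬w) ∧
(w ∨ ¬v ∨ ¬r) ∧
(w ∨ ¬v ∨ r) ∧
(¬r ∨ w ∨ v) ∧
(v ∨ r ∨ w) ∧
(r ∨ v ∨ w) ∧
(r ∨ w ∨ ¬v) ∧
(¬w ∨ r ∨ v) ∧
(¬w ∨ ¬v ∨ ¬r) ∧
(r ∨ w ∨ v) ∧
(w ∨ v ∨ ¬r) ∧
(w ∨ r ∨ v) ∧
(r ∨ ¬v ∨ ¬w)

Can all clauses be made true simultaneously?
No

No, the formula is not satisfiable.

No assignment of truth values to the variables can make all 13 clauses true simultaneously.

The formula is UNSAT (unsatisfiable).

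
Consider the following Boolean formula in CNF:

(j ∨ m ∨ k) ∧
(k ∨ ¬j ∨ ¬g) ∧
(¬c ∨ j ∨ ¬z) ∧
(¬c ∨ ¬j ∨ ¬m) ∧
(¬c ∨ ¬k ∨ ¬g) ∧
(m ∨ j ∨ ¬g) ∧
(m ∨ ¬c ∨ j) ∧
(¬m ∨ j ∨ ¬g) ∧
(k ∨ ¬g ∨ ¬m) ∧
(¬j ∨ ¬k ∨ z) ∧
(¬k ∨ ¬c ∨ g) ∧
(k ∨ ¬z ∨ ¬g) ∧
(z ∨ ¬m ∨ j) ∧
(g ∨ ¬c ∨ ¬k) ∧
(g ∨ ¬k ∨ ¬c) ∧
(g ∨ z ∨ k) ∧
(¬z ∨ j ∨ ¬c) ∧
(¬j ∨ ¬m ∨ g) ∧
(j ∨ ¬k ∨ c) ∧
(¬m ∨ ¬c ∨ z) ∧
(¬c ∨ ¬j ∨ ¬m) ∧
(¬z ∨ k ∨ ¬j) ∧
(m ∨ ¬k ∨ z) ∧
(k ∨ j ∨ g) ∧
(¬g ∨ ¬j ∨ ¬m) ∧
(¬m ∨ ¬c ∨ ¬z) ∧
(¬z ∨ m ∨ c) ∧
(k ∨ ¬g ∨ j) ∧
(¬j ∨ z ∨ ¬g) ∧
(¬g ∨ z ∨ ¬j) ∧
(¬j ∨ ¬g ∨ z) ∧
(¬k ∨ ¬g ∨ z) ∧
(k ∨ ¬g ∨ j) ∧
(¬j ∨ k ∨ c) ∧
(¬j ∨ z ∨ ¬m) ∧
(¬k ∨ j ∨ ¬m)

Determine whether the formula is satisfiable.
No

No, the formula is not satisfiable.

No assignment of truth values to the variables can make all 36 clauses true simultaneously.

The formula is UNSAT (unsatisfiable).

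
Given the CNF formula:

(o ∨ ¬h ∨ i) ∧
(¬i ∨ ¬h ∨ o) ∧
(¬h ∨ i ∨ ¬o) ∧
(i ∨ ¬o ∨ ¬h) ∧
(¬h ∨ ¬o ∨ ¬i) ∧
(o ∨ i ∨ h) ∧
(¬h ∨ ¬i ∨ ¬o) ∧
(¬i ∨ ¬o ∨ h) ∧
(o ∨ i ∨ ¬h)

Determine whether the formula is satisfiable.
Yes

Yes, the formula is satisfiable.

One satisfying assignment is: h=False, o=True, i=False

Verification: With this assignment, all 9 clauses evaluate to true.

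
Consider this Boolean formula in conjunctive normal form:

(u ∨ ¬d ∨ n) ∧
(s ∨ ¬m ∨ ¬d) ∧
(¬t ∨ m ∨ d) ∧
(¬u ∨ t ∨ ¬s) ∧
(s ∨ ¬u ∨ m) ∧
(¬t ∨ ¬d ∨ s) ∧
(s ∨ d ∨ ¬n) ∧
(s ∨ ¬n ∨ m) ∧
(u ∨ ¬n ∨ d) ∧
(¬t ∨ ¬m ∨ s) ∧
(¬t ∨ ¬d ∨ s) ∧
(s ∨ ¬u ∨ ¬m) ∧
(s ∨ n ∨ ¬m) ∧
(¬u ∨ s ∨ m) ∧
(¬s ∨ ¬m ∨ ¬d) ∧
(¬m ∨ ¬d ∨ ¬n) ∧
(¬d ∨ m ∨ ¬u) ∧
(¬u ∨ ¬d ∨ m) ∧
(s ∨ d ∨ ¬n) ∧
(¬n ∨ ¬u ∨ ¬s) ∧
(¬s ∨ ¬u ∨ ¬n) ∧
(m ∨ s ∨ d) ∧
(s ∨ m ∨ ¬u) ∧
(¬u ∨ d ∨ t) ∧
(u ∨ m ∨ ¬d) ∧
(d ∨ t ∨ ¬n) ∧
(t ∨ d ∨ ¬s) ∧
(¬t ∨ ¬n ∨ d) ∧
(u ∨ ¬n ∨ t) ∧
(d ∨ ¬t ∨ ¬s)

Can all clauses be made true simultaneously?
No

No, the formula is not satisfiable.

No assignment of truth values to the variables can make all 30 clauses true simultaneously.

The formula is UNSAT (unsatisfiable).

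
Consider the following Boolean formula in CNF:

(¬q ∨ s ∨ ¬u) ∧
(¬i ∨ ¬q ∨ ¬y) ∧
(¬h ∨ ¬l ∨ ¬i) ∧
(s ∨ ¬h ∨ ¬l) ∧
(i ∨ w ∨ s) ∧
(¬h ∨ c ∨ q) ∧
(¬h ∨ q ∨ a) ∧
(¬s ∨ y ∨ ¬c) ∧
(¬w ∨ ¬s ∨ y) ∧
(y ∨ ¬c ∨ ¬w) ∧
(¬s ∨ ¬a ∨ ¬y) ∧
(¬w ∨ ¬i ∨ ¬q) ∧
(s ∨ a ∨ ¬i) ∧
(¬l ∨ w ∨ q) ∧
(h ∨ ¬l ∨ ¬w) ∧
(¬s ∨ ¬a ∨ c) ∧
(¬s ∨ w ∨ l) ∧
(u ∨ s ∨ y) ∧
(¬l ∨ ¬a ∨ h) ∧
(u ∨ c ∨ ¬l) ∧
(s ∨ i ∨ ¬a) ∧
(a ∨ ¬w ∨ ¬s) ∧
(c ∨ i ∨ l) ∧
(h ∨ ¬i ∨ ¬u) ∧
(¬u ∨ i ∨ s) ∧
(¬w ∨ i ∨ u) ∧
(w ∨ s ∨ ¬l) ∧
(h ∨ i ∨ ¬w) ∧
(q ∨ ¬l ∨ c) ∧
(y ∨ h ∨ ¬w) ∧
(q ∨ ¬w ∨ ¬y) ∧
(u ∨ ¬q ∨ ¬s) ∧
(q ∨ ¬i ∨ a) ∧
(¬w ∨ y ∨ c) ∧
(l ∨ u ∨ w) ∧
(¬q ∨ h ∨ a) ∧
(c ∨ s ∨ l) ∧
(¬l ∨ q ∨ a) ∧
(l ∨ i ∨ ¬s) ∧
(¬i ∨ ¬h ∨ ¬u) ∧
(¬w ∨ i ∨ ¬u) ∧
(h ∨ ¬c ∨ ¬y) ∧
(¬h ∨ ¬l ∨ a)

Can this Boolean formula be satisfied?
No

No, the formula is not satisfiable.

No assignment of truth values to the variables can make all 43 clauses true simultaneously.

The formula is UNSAT (unsatisfiable).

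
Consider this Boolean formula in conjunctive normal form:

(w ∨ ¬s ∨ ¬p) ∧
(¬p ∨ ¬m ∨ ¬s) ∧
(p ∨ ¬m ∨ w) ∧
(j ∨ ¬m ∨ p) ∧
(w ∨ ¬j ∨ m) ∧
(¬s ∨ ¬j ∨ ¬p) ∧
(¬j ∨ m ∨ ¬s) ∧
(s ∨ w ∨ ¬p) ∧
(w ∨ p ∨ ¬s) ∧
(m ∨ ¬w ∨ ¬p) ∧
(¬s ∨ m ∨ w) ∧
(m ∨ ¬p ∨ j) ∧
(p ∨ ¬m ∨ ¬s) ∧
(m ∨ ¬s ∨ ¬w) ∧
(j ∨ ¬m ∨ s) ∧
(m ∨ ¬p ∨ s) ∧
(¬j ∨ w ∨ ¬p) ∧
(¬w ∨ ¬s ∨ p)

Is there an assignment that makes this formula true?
Yes

Yes, the formula is satisfiable.

One satisfying assignment is: s=False, m=False, p=False, j=False, w=False

Verification: With this assignment, all 18 clauses evaluate to true.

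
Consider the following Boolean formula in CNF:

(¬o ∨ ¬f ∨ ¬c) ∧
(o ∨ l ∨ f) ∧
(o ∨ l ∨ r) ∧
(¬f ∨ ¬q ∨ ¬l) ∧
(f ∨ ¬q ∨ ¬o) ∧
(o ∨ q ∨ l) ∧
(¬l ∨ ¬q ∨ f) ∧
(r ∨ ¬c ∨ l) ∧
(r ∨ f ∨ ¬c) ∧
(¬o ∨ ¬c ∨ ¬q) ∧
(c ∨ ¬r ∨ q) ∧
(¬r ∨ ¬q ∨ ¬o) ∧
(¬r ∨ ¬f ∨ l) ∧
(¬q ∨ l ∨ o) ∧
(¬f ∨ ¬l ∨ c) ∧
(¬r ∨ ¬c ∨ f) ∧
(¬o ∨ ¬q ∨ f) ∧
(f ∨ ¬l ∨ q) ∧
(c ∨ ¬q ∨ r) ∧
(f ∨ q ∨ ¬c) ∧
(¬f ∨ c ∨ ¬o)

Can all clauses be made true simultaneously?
Yes

Yes, the formula is satisfiable.

One satisfying assignment is: f=False, r=False, q=False, l=False, c=False, o=True

Verification: With this assignment, all 21 clauses evaluate to true.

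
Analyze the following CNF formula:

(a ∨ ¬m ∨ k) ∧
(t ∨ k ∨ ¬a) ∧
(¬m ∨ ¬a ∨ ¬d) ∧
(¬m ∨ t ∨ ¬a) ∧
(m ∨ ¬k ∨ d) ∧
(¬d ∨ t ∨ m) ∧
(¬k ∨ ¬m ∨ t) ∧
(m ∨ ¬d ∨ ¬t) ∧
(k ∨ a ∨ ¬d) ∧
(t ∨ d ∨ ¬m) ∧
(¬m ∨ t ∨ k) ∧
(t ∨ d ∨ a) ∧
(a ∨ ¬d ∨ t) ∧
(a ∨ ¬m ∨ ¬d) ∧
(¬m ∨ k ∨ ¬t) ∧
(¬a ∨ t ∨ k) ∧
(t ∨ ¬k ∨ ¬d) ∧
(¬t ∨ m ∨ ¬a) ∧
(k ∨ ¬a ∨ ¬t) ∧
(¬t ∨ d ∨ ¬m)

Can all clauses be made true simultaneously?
Yes

Yes, the formula is satisfiable.

One satisfying assignment is: a=False, m=False, k=False, d=False, t=True

Verification: With this assignment, all 20 clauses evaluate to true.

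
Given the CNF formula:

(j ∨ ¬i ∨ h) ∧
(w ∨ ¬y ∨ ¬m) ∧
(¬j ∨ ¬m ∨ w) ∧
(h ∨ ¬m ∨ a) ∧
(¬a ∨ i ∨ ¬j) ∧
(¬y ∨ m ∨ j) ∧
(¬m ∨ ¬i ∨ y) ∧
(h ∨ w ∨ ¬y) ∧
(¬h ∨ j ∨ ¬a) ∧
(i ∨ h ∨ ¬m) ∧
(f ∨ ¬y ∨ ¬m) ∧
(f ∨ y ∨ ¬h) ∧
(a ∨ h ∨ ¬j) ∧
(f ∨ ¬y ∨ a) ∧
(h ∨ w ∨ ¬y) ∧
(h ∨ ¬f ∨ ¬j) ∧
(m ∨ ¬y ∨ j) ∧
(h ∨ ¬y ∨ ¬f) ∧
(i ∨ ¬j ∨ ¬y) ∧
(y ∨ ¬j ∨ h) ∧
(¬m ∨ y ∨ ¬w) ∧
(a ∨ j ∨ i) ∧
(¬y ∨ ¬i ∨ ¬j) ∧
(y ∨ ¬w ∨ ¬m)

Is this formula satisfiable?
Yes

Yes, the formula is satisfiable.

One satisfying assignment is: y=False, w=False, m=False, h=False, i=False, a=True, j=False, f=False

Verification: With this assignment, all 24 clauses evaluate to true.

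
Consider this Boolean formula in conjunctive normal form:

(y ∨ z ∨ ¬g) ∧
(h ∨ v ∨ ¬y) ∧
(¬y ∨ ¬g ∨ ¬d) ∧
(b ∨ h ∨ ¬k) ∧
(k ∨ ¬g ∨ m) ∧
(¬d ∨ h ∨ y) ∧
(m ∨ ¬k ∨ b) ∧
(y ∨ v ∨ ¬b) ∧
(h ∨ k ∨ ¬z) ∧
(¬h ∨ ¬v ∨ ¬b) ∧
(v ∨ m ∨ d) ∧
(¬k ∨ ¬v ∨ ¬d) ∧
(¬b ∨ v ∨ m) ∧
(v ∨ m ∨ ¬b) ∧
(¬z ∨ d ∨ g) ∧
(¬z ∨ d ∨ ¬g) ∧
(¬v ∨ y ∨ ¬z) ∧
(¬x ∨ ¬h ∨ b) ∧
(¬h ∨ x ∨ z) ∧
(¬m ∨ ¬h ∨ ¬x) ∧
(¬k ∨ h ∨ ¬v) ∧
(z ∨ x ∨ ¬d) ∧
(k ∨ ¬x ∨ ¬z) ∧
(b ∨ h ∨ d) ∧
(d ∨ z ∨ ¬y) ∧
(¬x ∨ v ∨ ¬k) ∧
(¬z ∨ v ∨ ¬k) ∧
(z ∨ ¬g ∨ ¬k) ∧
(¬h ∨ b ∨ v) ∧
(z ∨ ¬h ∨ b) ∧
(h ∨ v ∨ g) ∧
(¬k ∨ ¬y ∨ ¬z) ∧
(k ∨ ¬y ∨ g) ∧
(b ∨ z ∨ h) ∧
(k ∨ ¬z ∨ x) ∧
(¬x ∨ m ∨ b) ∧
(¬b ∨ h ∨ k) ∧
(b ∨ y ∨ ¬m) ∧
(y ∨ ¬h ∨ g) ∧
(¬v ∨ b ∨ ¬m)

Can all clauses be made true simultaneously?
No

No, the formula is not satisfiable.

No assignment of truth values to the variables can make all 40 clauses true simultaneously.

The formula is UNSAT (unsatisfiable).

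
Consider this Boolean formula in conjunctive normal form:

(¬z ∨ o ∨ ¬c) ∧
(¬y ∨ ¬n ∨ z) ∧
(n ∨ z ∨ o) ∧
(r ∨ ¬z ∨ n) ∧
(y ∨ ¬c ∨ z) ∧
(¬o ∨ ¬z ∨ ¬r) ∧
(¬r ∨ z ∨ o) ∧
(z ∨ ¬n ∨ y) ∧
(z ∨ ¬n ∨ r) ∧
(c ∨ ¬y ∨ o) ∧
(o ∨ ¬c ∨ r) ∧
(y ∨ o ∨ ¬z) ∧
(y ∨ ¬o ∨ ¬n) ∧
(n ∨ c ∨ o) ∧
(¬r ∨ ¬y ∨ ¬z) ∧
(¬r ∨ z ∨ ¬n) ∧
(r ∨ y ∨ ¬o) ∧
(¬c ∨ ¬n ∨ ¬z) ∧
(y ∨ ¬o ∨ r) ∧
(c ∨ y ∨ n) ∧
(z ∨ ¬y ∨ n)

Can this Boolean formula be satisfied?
Yes

Yes, the formula is satisfiable.

One satisfying assignment is: c=False, o=True, z=True, r=False, y=True, n=True

Verification: With this assignment, all 21 clauses evaluate to true.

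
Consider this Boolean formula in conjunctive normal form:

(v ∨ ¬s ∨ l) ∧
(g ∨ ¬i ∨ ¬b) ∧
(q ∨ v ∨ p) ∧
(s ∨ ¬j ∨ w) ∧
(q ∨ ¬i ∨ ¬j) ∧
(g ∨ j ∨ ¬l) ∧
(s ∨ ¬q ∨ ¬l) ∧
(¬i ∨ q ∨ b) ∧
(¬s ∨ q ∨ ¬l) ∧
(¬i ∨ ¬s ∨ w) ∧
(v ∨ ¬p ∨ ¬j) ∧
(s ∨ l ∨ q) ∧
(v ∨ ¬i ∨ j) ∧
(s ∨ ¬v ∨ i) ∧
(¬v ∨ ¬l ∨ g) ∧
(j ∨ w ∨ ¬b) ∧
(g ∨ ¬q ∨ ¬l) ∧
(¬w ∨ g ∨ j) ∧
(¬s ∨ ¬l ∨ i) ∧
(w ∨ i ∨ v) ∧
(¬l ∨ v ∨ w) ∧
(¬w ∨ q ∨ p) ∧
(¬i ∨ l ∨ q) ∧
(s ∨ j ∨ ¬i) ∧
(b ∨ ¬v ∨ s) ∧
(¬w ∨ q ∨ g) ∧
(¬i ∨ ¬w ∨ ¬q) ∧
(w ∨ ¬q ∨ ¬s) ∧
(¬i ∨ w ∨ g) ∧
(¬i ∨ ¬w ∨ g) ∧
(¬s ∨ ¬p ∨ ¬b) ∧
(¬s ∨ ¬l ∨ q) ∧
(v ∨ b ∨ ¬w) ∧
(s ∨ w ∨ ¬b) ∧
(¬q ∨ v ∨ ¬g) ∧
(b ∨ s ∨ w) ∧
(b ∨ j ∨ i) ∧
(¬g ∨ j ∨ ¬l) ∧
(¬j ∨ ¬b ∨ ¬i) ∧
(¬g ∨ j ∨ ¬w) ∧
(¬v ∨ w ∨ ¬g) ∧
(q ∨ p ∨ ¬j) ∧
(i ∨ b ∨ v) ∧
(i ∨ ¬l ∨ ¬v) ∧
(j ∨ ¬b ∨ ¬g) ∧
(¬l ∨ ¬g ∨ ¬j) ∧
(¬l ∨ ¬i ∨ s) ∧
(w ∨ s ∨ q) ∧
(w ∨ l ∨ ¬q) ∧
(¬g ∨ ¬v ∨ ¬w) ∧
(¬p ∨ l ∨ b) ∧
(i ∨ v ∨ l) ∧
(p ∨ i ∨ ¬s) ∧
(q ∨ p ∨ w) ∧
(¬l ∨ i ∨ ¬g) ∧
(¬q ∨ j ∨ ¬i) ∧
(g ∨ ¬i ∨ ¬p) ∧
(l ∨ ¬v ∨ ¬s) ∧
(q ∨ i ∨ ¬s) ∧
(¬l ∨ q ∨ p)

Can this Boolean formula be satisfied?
No

No, the formula is not satisfiable.

No assignment of truth values to the variables can make all 60 clauses true simultaneously.

The formula is UNSAT (unsatisfiable).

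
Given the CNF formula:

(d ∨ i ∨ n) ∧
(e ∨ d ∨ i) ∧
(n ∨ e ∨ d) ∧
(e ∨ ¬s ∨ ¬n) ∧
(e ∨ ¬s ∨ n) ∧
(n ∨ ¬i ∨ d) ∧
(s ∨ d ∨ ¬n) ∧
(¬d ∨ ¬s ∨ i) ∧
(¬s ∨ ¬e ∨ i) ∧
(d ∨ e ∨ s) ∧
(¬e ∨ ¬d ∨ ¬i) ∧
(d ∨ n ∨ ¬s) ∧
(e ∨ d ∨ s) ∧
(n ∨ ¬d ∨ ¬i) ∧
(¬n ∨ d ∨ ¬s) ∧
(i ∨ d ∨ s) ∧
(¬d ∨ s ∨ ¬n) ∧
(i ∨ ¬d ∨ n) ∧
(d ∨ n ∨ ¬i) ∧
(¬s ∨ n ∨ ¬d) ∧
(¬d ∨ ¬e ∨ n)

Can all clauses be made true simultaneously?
No

No, the formula is not satisfiable.

No assignment of truth values to the variables can make all 21 clauses true simultaneously.

The formula is UNSAT (unsatisfiable).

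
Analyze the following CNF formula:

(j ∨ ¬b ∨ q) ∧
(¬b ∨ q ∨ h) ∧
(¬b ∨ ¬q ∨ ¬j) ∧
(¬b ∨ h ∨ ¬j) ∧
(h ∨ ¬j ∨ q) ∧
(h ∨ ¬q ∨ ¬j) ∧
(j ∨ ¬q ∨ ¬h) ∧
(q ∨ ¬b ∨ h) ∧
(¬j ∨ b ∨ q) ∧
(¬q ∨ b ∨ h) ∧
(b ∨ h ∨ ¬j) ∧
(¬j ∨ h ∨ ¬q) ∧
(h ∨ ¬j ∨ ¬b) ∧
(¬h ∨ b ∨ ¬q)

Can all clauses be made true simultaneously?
Yes

Yes, the formula is satisfiable.

One satisfying assignment is: j=False, h=False, b=False, q=False

Verification: With this assignment, all 14 clauses evaluate to true.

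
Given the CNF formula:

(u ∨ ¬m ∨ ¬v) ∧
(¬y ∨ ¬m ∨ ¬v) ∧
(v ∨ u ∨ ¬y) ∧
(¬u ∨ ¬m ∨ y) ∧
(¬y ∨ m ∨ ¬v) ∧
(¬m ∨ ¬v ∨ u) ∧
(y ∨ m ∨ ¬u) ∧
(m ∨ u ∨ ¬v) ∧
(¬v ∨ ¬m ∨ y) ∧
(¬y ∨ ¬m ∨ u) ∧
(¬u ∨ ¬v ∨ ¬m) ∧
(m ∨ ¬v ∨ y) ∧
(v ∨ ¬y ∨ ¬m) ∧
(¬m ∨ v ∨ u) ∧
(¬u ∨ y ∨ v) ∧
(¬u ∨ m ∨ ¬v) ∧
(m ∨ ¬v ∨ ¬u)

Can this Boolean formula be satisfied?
Yes

Yes, the formula is satisfiable.

One satisfying assignment is: m=False, u=False, y=False, v=False

Verification: With this assignment, all 17 clauses evaluate to true.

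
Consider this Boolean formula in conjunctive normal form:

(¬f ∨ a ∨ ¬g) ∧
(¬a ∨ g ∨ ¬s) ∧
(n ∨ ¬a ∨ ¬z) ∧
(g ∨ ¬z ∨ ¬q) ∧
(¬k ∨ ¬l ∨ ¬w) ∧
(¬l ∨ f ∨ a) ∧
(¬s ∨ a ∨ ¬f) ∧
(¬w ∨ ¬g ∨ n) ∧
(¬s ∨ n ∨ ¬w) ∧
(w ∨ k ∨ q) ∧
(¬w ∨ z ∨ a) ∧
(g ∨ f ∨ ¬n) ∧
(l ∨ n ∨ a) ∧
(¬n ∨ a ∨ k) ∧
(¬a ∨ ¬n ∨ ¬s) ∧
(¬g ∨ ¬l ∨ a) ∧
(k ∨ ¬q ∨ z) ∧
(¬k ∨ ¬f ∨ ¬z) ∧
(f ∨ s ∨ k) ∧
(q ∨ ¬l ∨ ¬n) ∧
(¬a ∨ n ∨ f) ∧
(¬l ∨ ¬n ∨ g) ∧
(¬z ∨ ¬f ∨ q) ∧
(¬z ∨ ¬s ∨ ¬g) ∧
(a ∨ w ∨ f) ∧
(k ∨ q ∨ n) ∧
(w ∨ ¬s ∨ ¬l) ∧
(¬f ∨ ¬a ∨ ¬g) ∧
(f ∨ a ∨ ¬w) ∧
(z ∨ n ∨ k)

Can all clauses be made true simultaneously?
Yes

Yes, the formula is satisfiable.

One satisfying assignment is: k=False, z=False, l=False, g=False, n=True, q=False, a=True, s=False, w=True, f=True

Verification: With this assignment, all 30 clauses evaluate to true.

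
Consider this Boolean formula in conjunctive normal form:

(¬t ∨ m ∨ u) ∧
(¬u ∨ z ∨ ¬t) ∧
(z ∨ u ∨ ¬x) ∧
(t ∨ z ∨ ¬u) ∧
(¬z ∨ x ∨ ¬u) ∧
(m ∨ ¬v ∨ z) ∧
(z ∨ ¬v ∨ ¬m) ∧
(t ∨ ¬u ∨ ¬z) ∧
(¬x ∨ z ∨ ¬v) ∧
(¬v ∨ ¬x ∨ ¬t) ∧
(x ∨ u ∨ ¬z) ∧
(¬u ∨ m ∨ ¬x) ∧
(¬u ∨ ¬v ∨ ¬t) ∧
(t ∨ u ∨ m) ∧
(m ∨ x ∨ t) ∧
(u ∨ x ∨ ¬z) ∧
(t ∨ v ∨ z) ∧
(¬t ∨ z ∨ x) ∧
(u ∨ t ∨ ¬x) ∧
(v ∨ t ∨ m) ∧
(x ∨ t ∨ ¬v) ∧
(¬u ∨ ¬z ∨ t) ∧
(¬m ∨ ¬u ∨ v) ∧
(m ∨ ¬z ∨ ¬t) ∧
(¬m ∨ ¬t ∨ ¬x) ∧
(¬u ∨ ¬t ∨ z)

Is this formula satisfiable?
No

No, the formula is not satisfiable.

No assignment of truth values to the variables can make all 26 clauses true simultaneously.

The formula is UNSAT (unsatisfiable).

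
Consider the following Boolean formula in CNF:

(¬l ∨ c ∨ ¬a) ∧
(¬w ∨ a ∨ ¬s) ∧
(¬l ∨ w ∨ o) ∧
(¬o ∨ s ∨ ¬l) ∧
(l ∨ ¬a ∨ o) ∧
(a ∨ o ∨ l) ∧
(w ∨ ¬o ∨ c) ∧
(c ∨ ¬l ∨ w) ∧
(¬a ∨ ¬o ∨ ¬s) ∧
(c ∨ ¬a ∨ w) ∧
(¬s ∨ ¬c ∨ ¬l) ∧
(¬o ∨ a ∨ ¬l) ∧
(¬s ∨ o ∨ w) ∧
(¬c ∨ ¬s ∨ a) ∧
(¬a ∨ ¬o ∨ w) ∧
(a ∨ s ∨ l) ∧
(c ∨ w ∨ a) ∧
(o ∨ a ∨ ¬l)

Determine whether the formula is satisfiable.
Yes

Yes, the formula is satisfiable.

One satisfying assignment is: c=False, l=False, o=True, a=True, s=False, w=True

Verification: With this assignment, all 18 clauses evaluate to true.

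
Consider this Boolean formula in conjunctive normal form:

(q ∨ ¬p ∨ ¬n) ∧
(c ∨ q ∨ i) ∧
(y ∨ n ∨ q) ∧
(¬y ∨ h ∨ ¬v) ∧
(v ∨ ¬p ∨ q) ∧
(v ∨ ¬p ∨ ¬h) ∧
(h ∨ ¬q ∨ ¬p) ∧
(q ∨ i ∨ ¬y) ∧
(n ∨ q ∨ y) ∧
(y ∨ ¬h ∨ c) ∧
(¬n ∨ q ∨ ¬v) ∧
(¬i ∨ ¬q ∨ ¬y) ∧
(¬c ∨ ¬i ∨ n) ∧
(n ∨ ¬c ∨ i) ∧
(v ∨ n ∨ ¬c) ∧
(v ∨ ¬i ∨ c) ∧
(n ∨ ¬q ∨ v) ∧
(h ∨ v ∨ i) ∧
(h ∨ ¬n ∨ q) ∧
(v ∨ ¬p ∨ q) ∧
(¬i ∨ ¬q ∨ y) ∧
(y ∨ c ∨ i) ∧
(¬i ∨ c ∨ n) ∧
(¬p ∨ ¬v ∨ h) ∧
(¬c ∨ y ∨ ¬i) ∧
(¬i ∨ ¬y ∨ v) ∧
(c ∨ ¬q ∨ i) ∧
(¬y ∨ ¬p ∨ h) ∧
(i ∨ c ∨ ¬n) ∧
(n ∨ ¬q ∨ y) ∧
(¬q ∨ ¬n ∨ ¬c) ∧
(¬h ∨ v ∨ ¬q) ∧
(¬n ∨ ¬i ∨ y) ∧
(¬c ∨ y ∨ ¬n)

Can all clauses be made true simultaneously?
No

No, the formula is not satisfiable.

No assignment of truth values to the variables can make all 34 clauses true simultaneously.

The formula is UNSAT (unsatisfiable).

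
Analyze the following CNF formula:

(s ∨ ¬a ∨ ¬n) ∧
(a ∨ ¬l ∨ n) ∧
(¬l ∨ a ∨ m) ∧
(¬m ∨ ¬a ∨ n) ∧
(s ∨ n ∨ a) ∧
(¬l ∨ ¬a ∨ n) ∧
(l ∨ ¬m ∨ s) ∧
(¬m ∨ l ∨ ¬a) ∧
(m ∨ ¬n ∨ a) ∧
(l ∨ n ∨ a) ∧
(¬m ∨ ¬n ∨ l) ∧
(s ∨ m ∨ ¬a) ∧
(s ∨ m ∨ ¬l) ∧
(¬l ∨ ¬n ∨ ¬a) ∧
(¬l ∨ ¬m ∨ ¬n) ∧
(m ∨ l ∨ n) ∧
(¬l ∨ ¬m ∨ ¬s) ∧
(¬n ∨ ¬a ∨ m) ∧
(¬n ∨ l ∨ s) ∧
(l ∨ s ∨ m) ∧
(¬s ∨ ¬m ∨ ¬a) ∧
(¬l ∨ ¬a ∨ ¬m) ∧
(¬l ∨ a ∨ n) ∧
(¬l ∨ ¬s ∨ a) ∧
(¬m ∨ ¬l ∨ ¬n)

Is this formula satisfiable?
No

No, the formula is not satisfiable.

No assignment of truth values to the variables can make all 25 clauses true simultaneously.

The formula is UNSAT (unsatisfiable).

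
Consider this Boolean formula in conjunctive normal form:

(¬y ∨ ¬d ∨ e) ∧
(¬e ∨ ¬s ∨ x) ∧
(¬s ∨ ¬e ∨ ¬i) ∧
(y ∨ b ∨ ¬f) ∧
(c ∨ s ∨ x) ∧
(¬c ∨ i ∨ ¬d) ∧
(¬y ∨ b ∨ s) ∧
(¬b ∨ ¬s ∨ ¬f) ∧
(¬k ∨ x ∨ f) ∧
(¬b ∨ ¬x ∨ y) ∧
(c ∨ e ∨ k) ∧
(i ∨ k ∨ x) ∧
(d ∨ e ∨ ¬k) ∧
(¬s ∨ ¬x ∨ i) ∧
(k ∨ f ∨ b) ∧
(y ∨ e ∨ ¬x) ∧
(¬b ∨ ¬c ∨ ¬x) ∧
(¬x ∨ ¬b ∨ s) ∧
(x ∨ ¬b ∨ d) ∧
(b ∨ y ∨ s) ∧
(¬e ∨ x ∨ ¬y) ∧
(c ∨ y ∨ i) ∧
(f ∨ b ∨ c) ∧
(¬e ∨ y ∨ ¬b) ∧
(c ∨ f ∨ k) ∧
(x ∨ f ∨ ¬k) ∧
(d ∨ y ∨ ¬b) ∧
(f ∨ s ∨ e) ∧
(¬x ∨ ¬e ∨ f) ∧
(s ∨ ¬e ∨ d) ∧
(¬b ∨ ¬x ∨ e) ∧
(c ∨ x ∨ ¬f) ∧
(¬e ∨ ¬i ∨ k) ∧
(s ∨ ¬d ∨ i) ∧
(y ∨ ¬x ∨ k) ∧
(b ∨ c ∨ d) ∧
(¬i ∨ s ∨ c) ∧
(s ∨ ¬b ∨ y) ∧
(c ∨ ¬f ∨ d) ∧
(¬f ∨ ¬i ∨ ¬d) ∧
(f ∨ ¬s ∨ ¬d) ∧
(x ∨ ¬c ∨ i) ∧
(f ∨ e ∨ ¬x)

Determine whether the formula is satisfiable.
Yes

Yes, the formula is satisfiable.

One satisfying assignment is: c=True, f=True, k=False, x=False, b=False, i=True, s=True, d=False, e=False, y=True

Verification: With this assignment, all 43 clauses evaluate to true.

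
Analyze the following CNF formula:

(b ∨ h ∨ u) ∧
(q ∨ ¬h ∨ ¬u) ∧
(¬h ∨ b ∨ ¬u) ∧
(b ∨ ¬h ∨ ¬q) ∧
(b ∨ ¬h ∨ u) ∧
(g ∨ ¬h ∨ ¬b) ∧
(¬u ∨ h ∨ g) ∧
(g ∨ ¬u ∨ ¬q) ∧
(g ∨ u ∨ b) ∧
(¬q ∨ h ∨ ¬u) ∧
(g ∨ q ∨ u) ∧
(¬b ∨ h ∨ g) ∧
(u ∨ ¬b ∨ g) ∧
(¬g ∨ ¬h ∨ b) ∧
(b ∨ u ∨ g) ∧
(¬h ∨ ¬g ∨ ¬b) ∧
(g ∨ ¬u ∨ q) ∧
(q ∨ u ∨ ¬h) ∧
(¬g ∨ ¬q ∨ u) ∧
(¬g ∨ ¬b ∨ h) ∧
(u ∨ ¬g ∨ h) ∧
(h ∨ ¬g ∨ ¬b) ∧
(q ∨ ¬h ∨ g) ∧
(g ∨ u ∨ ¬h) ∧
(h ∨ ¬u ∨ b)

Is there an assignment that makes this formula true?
No

No, the formula is not satisfiable.

No assignment of truth values to the variables can make all 25 clauses true simultaneously.

The formula is UNSAT (unsatisfiable).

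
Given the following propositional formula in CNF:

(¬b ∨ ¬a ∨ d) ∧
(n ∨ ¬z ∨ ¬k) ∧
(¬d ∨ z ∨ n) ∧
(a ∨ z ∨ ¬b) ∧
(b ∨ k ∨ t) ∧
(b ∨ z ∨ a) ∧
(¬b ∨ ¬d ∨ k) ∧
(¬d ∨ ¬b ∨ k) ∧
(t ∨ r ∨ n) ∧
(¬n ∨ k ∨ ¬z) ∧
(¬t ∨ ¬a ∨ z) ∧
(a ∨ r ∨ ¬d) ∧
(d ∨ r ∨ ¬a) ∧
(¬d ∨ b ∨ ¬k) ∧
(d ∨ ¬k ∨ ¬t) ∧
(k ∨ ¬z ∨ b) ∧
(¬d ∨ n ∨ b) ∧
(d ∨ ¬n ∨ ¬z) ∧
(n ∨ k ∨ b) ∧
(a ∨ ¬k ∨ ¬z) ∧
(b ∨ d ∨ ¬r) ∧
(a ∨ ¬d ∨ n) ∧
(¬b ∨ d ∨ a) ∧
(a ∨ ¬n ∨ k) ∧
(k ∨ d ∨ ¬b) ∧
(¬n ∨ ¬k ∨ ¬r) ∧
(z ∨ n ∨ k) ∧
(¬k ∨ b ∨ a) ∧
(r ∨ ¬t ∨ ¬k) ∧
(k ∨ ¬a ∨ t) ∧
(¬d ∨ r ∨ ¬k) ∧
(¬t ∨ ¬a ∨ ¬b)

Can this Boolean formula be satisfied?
No

No, the formula is not satisfiable.

No assignment of truth values to the variables can make all 32 clauses true simultaneously.

The formula is UNSAT (unsatisfiable).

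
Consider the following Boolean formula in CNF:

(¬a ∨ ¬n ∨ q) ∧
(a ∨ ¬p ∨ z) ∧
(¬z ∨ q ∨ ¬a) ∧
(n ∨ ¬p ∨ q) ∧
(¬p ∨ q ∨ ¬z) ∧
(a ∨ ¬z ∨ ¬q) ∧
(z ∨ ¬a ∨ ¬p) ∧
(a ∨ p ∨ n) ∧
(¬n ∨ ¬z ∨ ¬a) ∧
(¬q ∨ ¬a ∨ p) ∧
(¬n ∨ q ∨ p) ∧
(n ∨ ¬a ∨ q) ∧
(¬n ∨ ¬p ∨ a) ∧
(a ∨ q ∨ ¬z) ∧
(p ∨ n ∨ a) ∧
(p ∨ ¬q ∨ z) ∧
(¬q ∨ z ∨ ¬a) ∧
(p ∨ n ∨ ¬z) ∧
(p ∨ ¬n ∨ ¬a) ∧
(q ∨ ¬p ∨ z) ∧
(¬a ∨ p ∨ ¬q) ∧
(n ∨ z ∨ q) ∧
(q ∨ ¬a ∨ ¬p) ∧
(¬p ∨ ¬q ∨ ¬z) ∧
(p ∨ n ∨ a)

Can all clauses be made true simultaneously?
No

No, the formula is not satisfiable.

No assignment of truth values to the variables can make all 25 clauses true simultaneously.

The formula is UNSAT (unsatisfiable).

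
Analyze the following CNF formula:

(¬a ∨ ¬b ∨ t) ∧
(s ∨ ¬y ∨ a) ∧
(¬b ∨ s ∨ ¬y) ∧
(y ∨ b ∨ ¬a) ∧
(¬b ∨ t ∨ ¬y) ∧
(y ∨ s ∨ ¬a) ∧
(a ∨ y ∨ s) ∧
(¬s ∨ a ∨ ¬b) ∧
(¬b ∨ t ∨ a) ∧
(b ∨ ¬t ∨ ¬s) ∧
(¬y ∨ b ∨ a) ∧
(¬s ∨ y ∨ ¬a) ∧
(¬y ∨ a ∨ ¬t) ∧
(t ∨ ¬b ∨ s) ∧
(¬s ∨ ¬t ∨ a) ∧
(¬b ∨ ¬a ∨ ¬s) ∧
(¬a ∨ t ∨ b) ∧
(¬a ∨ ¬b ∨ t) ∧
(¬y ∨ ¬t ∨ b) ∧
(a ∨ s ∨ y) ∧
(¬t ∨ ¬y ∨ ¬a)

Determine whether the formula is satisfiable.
Yes

Yes, the formula is satisfiable.

One satisfying assignment is: a=False, y=False, b=False, s=True, t=False

Verification: With this assignment, all 21 clauses evaluate to true.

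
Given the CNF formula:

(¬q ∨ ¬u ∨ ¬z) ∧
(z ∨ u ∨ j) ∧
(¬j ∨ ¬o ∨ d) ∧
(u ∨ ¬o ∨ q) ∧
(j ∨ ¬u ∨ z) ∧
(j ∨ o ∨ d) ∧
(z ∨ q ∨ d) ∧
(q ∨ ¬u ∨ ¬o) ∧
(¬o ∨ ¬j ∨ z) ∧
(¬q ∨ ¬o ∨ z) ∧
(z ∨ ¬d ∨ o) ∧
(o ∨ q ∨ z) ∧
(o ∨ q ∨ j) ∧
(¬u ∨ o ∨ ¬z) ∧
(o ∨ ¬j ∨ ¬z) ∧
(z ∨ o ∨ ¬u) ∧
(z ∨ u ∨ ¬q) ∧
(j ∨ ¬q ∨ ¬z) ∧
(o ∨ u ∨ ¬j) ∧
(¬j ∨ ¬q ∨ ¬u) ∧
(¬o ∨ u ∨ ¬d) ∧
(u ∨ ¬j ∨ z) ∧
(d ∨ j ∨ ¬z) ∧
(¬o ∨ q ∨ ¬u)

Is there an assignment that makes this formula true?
No

No, the formula is not satisfiable.

No assignment of truth values to the variables can make all 24 clauses true simultaneously.

The formula is UNSAT (unsatisfiable).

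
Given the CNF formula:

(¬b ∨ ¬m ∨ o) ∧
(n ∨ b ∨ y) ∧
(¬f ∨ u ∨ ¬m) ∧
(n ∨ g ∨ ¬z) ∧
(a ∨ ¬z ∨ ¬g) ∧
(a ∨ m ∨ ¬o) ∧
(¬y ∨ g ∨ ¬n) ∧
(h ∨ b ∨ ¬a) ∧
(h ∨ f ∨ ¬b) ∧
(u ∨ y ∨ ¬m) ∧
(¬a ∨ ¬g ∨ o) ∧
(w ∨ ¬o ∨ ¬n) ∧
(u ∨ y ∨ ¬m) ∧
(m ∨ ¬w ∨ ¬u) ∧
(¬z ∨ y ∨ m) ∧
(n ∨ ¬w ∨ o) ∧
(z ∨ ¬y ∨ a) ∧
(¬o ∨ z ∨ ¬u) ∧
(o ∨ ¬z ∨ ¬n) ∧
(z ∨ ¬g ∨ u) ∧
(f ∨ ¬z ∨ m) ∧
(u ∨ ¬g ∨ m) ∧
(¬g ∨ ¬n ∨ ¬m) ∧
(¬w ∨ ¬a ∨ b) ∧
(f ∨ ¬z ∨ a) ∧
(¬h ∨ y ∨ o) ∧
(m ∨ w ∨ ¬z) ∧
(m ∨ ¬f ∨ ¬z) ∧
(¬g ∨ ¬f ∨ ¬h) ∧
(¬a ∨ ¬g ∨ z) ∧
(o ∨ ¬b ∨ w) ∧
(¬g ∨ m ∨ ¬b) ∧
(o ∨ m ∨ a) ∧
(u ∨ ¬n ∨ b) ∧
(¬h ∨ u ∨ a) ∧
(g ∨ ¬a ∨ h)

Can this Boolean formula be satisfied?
Yes

Yes, the formula is satisfiable.

One satisfying assignment is: m=True, w=False, g=False, b=False, h=False, o=False, a=False, u=True, y=False, n=True, f=False, z=False

Verification: With this assignment, all 36 clauses evaluate to true.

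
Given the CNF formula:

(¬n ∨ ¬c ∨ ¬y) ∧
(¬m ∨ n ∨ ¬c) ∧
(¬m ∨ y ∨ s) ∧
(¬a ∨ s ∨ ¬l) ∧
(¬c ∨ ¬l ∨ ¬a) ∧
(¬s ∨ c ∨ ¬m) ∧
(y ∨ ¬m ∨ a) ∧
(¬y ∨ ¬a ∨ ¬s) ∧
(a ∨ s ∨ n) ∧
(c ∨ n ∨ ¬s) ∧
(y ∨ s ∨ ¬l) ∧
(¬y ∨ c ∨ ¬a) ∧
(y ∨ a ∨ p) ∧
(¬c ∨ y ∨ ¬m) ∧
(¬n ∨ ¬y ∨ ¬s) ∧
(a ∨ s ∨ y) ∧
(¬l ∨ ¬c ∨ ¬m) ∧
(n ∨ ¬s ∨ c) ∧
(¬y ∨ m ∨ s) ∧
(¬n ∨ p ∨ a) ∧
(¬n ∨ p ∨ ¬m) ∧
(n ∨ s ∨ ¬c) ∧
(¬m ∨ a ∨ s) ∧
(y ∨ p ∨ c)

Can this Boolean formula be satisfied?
Yes

Yes, the formula is satisfiable.

One satisfying assignment is: s=True, m=False, l=False, c=True, p=False, a=False, y=True, n=False

Verification: With this assignment, all 24 clauses evaluate to true.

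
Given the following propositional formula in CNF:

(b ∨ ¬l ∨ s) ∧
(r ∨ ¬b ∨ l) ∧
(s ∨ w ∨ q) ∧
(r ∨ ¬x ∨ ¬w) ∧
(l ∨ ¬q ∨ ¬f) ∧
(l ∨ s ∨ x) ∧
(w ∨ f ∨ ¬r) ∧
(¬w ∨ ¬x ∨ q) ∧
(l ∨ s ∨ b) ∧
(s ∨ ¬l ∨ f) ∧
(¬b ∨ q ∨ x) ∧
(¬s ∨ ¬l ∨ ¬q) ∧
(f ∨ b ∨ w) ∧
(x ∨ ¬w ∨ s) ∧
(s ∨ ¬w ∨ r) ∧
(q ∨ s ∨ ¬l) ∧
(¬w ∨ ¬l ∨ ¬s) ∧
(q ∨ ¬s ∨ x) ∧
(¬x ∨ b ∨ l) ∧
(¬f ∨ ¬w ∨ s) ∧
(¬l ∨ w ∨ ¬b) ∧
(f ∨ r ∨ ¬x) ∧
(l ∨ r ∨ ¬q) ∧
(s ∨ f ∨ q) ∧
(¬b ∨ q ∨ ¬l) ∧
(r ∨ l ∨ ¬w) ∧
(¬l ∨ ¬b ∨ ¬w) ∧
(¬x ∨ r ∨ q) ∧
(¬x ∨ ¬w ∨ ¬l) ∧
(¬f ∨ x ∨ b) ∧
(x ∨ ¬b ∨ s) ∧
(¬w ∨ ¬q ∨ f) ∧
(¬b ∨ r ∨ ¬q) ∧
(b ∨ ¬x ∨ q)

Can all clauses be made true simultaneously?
Yes

Yes, the formula is satisfiable.

One satisfying assignment is: s=True, q=False, l=False, f=True, w=False, r=True, b=True, x=True

Verification: With this assignment, all 34 clauses evaluate to true.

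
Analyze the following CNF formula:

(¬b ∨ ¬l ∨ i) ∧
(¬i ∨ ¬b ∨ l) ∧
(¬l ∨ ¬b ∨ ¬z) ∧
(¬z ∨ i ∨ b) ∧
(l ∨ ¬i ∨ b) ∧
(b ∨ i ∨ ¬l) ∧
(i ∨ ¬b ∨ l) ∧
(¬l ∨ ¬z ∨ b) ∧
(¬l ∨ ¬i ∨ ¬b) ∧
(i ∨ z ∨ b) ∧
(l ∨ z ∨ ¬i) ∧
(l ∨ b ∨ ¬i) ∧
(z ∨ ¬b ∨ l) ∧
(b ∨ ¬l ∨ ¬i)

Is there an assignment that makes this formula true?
No

No, the formula is not satisfiable.

No assignment of truth values to the variables can make all 14 clauses true simultaneously.

The formula is UNSAT (unsatisfiable).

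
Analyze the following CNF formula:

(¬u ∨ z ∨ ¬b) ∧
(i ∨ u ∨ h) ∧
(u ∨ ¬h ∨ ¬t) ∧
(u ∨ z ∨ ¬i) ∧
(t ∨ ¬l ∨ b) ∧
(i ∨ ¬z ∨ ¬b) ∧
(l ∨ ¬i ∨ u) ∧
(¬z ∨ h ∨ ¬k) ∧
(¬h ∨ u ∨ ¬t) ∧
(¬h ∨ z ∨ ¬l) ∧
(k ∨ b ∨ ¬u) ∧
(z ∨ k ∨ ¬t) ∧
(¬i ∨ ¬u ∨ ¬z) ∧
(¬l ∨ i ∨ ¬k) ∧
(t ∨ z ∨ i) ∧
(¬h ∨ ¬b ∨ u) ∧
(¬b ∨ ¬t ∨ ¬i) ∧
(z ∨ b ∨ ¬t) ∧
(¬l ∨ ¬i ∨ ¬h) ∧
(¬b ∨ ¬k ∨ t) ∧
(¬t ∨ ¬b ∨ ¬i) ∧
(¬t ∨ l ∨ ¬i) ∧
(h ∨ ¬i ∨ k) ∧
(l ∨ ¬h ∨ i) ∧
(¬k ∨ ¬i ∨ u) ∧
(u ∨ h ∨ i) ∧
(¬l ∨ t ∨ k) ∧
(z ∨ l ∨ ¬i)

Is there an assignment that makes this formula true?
No

No, the formula is not satisfiable.

No assignment of truth values to the variables can make all 28 clauses true simultaneously.

The formula is UNSAT (unsatisfiable).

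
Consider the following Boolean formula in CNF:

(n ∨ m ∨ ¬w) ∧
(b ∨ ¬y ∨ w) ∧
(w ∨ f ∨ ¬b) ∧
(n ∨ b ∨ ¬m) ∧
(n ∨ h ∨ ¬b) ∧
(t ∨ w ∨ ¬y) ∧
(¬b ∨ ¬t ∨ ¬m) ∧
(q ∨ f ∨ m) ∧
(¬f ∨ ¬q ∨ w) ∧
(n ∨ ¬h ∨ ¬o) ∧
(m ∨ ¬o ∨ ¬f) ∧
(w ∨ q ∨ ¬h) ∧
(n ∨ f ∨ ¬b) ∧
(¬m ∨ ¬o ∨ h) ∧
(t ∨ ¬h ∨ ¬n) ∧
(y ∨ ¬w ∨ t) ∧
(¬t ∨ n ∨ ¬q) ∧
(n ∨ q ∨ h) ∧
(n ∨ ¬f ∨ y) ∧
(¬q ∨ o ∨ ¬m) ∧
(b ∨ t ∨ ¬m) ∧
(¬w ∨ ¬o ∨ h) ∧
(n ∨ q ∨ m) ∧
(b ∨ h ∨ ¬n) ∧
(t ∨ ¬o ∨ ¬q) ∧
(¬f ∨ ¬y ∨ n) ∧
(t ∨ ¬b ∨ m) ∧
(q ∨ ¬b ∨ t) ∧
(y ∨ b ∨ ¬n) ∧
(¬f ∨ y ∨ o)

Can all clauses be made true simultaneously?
Yes

Yes, the formula is satisfiable.

One satisfying assignment is: h=True, q=True, y=False, w=False, o=False, t=False, b=False, m=False, f=False, n=False

Verification: With this assignment, all 30 clauses evaluate to true.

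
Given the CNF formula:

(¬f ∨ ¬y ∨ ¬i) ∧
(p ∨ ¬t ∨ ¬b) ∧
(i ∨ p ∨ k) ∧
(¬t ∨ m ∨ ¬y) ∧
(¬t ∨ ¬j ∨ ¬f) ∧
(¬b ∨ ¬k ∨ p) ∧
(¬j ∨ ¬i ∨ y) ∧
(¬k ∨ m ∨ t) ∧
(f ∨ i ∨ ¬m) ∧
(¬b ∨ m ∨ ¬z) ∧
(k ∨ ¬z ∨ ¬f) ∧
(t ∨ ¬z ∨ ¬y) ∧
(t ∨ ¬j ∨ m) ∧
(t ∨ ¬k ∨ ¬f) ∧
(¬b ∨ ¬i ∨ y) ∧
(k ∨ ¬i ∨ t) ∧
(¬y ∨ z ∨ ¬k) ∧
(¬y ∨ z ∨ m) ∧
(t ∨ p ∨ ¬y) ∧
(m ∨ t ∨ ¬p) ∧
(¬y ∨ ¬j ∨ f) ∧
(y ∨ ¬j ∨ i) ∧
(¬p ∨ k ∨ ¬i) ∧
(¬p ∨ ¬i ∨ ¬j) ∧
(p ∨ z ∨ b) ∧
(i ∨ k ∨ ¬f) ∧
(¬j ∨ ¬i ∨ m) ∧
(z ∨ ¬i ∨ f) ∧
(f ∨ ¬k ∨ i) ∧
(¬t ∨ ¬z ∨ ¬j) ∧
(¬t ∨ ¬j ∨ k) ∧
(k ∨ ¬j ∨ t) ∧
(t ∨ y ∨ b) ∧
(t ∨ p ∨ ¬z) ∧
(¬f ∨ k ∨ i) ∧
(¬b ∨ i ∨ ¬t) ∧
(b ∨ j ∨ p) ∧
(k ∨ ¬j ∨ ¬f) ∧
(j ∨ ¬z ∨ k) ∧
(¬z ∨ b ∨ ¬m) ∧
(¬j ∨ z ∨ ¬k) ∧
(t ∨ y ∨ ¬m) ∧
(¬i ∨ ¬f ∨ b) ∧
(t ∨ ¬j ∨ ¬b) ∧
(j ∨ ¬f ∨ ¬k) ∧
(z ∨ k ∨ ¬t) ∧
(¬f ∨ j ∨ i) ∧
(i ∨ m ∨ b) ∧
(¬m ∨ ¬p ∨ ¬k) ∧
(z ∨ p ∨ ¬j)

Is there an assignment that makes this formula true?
Yes

Yes, the formula is satisfiable.

One satisfying assignment is: b=False, t=True, k=True, z=True, m=False, f=False, p=True, y=False, i=True, j=False

Verification: With this assignment, all 50 clauses evaluate to true.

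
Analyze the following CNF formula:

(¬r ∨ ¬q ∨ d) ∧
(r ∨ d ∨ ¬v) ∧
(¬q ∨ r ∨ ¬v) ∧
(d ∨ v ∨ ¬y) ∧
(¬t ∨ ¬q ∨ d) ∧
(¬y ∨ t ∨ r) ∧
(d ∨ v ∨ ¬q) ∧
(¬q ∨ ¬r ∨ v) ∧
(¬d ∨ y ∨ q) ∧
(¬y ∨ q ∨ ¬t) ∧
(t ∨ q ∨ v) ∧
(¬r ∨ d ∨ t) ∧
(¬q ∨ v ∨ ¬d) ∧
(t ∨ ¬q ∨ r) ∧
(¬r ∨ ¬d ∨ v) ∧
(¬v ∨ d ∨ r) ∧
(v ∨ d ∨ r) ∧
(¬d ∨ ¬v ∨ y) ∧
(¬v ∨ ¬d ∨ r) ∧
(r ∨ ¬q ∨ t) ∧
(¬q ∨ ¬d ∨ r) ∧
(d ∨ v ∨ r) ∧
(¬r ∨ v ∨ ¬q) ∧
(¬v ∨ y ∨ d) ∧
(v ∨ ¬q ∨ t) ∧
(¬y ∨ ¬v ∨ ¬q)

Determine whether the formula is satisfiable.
Yes

Yes, the formula is satisfiable.

One satisfying assignment is: t=True, v=False, d=False, q=False, r=True, y=False

Verification: With this assignment, all 26 clauses evaluate to true.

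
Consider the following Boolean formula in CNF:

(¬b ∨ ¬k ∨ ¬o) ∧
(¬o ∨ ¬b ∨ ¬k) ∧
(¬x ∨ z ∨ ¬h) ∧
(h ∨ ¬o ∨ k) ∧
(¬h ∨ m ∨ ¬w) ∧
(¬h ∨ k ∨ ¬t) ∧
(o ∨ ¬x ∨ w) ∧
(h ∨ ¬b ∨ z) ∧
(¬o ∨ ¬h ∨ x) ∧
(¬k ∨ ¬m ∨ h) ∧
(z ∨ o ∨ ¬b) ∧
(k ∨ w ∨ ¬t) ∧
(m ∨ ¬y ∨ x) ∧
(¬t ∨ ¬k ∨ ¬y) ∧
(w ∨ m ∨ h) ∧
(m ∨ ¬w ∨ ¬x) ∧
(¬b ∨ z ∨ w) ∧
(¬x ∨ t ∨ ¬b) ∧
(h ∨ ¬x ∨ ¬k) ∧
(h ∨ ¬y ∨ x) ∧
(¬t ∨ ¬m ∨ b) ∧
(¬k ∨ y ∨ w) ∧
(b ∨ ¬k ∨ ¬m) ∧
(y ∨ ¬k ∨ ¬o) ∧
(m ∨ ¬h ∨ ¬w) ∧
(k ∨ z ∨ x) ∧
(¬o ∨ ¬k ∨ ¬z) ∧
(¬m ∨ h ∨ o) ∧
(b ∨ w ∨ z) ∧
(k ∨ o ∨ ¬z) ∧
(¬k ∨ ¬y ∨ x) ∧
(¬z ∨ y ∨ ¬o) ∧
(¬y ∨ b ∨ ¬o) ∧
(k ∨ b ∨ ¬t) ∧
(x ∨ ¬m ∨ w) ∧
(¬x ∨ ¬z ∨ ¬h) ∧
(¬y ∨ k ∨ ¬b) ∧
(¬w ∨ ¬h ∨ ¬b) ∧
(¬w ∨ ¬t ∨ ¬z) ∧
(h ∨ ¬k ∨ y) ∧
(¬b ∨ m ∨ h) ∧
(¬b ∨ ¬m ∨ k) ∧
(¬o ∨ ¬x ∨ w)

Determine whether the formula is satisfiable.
No

No, the formula is not satisfiable.

No assignment of truth values to the variables can make all 43 clauses true simultaneously.

The formula is UNSAT (unsatisfiable).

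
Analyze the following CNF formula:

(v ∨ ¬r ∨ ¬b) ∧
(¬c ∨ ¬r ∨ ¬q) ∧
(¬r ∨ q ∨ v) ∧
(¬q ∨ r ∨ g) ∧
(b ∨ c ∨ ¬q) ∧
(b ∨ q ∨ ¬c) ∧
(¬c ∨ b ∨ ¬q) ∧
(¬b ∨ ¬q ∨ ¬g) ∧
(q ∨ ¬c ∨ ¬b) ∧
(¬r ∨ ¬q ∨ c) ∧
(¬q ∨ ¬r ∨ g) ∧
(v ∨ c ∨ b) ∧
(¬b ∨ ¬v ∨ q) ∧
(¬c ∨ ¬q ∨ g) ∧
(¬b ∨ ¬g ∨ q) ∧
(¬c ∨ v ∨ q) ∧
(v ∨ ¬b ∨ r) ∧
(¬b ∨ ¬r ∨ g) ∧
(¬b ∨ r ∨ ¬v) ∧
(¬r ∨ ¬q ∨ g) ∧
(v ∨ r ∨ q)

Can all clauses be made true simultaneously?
Yes

Yes, the formula is satisfiable.

One satisfying assignment is: c=False, r=False, b=False, v=True, g=False, q=False

Verification: With this assignment, all 21 clauses evaluate to true.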